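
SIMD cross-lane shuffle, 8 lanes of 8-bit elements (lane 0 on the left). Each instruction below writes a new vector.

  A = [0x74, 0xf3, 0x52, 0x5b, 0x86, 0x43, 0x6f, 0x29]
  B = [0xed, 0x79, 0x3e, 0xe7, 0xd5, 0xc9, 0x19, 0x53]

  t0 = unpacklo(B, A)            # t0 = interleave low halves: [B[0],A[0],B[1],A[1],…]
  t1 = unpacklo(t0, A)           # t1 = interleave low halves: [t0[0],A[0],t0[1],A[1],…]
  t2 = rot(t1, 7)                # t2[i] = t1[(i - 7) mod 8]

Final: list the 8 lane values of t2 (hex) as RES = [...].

RES = [ 0x74  0x74  0xf3  0x79  0x52  0xf3  0x5b  0xed ]

t0 = [0xed, 0x74, 0x79, 0xf3, 0x3e, 0x52, 0xe7, 0x5b]
t1 = [0xed, 0x74, 0x74, 0xf3, 0x79, 0x52, 0xf3, 0x5b]
t2 = [0x74, 0x74, 0xf3, 0x79, 0x52, 0xf3, 0x5b, 0xed]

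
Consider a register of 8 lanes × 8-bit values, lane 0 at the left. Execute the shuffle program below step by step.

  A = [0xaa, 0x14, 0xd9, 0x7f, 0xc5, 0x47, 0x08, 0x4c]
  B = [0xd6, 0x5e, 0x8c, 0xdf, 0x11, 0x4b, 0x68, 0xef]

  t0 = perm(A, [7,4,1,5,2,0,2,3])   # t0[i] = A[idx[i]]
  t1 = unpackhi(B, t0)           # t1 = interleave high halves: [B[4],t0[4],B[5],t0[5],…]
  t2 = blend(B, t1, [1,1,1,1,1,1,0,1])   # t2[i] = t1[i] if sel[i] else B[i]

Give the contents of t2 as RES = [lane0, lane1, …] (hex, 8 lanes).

→ t0 |4c|c5|14|47|d9|aa|d9|7f|
→ t1 |11|d9|4b|aa|68|d9|ef|7f|
→ t2 |11|d9|4b|aa|68|d9|68|7f|

RES = [ 0x11  0xd9  0x4b  0xaa  0x68  0xd9  0x68  0x7f ]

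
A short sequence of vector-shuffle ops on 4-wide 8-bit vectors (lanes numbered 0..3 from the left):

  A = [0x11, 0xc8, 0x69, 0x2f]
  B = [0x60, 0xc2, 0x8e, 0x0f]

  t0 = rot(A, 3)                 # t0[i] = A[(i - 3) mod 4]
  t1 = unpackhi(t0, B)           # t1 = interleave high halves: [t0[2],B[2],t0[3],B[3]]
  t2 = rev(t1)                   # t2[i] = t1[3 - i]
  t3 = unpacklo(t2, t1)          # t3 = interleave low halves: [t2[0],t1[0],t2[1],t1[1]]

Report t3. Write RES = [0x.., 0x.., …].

RES = [0x0f, 0x2f, 0x11, 0x8e]

→ t0 |c8|69|2f|11|
→ t1 |2f|8e|11|0f|
→ t2 |0f|11|8e|2f|
→ t3 |0f|2f|11|8e|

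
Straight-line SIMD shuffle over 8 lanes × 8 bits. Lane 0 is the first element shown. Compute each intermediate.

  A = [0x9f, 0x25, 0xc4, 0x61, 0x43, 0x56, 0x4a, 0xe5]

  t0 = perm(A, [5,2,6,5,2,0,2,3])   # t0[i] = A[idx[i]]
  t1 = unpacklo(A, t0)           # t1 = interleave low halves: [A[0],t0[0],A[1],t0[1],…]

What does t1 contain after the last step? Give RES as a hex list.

RES = [ 0x9f  0x56  0x25  0xc4  0xc4  0x4a  0x61  0x56 ]

→ t0 |56|c4|4a|56|c4|9f|c4|61|
→ t1 |9f|56|25|c4|c4|4a|61|56|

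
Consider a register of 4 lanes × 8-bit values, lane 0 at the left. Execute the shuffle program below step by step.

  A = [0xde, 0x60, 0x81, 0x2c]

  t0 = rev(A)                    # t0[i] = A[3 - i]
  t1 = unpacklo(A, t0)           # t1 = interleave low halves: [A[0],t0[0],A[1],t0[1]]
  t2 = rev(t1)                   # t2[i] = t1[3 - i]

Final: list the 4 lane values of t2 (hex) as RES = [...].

→ t0 |2c|81|60|de|
→ t1 |de|2c|60|81|
→ t2 |81|60|2c|de|

RES = [ 0x81  0x60  0x2c  0xde ]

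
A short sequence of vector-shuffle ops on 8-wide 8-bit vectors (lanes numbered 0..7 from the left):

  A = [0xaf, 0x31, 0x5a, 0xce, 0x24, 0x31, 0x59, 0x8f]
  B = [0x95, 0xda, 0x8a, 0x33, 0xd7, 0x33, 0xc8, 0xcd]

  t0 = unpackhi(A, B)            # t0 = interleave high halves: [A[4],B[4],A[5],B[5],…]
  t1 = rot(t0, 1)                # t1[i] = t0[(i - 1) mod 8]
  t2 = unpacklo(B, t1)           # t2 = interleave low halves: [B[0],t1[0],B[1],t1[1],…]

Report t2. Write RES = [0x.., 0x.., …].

→ t0 |24|d7|31|33|59|c8|8f|cd|
→ t1 |cd|24|d7|31|33|59|c8|8f|
→ t2 |95|cd|da|24|8a|d7|33|31|

RES = [ 0x95  0xcd  0xda  0x24  0x8a  0xd7  0x33  0x31 ]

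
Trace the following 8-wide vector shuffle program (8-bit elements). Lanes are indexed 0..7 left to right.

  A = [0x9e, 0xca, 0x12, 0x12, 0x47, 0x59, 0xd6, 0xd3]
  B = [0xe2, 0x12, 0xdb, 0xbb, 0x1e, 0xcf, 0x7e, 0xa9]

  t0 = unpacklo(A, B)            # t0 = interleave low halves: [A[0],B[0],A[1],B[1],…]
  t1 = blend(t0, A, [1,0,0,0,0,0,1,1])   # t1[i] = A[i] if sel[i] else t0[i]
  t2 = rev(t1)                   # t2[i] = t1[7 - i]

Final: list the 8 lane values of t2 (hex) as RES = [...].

RES = [0xd3, 0xd6, 0xdb, 0x12, 0x12, 0xca, 0xe2, 0x9e]

t0 = [0x9e, 0xe2, 0xca, 0x12, 0x12, 0xdb, 0x12, 0xbb]
t1 = [0x9e, 0xe2, 0xca, 0x12, 0x12, 0xdb, 0xd6, 0xd3]
t2 = [0xd3, 0xd6, 0xdb, 0x12, 0x12, 0xca, 0xe2, 0x9e]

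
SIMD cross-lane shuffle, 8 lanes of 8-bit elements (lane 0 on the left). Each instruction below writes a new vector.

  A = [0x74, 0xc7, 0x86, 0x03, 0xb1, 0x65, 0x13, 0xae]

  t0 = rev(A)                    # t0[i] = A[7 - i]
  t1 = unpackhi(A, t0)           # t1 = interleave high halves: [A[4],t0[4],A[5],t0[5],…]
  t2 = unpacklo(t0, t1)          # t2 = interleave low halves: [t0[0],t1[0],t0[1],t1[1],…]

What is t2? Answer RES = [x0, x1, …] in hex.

→ t0 |ae|13|65|b1|03|86|c7|74|
→ t1 |b1|03|65|86|13|c7|ae|74|
→ t2 |ae|b1|13|03|65|65|b1|86|

RES = [0xae, 0xb1, 0x13, 0x03, 0x65, 0x65, 0xb1, 0x86]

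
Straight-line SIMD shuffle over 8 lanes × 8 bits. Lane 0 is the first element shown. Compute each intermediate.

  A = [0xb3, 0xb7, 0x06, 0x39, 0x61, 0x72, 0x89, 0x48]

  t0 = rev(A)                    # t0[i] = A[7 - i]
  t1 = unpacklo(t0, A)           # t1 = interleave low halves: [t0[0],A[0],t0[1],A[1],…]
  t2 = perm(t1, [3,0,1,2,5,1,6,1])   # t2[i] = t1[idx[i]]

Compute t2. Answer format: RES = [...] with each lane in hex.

→ t0 |48|89|72|61|39|06|b7|b3|
→ t1 |48|b3|89|b7|72|06|61|39|
→ t2 |b7|48|b3|89|06|b3|61|b3|

RES = [ 0xb7  0x48  0xb3  0x89  0x06  0xb3  0x61  0xb3 ]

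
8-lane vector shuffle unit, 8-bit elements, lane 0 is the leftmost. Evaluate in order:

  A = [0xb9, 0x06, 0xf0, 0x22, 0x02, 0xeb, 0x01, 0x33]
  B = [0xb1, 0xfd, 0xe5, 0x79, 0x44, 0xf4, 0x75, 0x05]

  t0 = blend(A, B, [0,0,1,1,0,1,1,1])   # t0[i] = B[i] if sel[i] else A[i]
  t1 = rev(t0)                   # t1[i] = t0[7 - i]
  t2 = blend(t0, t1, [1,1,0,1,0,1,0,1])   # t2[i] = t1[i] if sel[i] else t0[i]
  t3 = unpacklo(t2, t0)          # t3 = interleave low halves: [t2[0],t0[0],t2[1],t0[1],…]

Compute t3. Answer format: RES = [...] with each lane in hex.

RES = [ 0x05  0xb9  0x75  0x06  0xe5  0xe5  0x02  0x79 ]

  t0: b9 06 e5 79 02 f4 75 05
  t1: 05 75 f4 02 79 e5 06 b9
  t2: 05 75 e5 02 02 e5 75 b9
  t3: 05 b9 75 06 e5 e5 02 79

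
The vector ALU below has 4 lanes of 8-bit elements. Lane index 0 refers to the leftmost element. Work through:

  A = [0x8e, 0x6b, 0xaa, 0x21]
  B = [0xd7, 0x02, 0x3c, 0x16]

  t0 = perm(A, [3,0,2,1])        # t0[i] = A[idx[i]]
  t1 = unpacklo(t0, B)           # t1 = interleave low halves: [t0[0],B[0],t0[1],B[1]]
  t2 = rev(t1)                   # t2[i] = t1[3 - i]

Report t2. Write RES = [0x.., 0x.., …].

RES = [0x02, 0x8e, 0xd7, 0x21]

  t0: 21 8e aa 6b
  t1: 21 d7 8e 02
  t2: 02 8e d7 21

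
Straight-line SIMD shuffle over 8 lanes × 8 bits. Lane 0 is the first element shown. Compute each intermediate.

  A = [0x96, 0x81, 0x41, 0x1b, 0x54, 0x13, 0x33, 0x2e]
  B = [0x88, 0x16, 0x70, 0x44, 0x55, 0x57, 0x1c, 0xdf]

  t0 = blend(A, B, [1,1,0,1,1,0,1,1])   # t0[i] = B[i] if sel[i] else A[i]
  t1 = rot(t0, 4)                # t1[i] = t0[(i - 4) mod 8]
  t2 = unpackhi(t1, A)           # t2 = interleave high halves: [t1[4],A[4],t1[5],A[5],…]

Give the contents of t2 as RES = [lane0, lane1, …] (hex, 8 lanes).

RES = [0x88, 0x54, 0x16, 0x13, 0x41, 0x33, 0x44, 0x2e]

  t0: 88 16 41 44 55 13 1c df
  t1: 55 13 1c df 88 16 41 44
  t2: 88 54 16 13 41 33 44 2e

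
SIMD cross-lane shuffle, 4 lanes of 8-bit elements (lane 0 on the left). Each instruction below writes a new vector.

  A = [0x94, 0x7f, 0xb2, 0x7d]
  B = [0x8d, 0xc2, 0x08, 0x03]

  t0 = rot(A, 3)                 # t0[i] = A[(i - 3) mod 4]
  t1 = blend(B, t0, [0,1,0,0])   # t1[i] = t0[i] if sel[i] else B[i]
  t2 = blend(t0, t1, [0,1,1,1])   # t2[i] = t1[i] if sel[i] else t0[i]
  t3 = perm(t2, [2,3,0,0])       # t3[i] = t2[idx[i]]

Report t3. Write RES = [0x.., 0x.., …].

→ t0 |7f|b2|7d|94|
→ t1 |8d|b2|08|03|
→ t2 |7f|b2|08|03|
→ t3 |08|03|7f|7f|

RES = [0x08, 0x03, 0x7f, 0x7f]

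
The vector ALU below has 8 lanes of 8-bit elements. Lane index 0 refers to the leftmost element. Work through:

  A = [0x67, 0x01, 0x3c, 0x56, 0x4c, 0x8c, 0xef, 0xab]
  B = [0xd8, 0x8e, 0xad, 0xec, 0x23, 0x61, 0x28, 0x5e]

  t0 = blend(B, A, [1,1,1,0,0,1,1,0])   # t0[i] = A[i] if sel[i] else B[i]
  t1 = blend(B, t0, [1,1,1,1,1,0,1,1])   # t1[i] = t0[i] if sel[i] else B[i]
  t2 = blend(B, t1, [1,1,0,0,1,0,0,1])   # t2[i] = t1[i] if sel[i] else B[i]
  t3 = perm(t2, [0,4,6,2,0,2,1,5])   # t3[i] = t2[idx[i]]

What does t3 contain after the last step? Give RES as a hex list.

RES = [ 0x67  0x23  0x28  0xad  0x67  0xad  0x01  0x61 ]

  t0: 67 01 3c ec 23 8c ef 5e
  t1: 67 01 3c ec 23 61 ef 5e
  t2: 67 01 ad ec 23 61 28 5e
  t3: 67 23 28 ad 67 ad 01 61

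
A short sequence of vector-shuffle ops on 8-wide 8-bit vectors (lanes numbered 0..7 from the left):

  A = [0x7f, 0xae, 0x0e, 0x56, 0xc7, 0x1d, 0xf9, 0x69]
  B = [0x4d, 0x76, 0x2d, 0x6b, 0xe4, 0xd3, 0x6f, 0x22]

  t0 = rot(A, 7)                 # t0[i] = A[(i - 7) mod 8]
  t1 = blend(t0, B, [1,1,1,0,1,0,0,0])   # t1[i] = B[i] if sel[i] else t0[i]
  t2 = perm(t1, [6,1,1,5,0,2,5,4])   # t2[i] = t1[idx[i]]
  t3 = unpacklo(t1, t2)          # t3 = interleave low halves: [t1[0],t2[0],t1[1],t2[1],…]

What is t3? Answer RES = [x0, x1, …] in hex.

RES = [ 0x4d  0x69  0x76  0x76  0x2d  0x76  0xc7  0xf9 ]

  t0: ae 0e 56 c7 1d f9 69 7f
  t1: 4d 76 2d c7 e4 f9 69 7f
  t2: 69 76 76 f9 4d 2d f9 e4
  t3: 4d 69 76 76 2d 76 c7 f9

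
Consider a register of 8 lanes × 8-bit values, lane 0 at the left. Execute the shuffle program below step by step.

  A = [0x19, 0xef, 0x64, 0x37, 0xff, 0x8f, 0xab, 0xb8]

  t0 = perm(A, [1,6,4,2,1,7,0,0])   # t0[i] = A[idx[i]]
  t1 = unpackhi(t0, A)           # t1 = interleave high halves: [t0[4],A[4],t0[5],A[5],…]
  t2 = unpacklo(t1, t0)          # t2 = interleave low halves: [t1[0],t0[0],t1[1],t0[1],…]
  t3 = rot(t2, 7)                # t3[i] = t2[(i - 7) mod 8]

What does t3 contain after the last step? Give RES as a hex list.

RES = [0xef, 0xff, 0xab, 0xb8, 0xff, 0x8f, 0x64, 0xef]

  t0: ef ab ff 64 ef b8 19 19
  t1: ef ff b8 8f 19 ab 19 b8
  t2: ef ef ff ab b8 ff 8f 64
  t3: ef ff ab b8 ff 8f 64 ef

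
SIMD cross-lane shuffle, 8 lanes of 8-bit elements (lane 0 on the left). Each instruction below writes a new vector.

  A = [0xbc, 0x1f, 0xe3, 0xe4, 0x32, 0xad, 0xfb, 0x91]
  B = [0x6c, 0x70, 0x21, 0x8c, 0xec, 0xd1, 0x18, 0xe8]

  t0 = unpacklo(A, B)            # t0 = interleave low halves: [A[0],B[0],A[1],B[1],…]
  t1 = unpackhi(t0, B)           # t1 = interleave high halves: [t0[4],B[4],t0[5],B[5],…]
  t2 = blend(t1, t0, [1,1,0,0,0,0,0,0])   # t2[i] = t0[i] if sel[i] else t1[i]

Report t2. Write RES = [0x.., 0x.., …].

RES = [ 0xbc  0x6c  0x21  0xd1  0xe4  0x18  0x8c  0xe8 ]

→ t0 |bc|6c|1f|70|e3|21|e4|8c|
→ t1 |e3|ec|21|d1|e4|18|8c|e8|
→ t2 |bc|6c|21|d1|e4|18|8c|e8|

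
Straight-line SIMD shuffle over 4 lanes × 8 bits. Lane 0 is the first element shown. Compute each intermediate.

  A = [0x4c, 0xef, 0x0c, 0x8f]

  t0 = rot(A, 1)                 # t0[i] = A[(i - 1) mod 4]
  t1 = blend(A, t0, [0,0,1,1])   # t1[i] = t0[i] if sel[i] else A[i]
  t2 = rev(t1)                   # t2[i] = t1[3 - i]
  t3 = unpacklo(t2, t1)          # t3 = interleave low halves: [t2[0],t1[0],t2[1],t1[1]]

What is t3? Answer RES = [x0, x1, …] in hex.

RES = [ 0x0c  0x4c  0xef  0xef ]

  t0: 8f 4c ef 0c
  t1: 4c ef ef 0c
  t2: 0c ef ef 4c
  t3: 0c 4c ef ef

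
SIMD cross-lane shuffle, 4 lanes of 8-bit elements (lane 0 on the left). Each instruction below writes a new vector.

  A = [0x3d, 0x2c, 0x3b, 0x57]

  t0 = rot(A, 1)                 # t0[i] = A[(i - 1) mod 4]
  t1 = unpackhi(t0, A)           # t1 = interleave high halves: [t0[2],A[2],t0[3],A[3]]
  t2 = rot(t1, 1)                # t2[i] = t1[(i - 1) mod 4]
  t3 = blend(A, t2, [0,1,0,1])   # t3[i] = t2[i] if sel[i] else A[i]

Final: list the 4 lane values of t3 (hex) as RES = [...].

t0 = [0x57, 0x3d, 0x2c, 0x3b]
t1 = [0x2c, 0x3b, 0x3b, 0x57]
t2 = [0x57, 0x2c, 0x3b, 0x3b]
t3 = [0x3d, 0x2c, 0x3b, 0x3b]

RES = [ 0x3d  0x2c  0x3b  0x3b ]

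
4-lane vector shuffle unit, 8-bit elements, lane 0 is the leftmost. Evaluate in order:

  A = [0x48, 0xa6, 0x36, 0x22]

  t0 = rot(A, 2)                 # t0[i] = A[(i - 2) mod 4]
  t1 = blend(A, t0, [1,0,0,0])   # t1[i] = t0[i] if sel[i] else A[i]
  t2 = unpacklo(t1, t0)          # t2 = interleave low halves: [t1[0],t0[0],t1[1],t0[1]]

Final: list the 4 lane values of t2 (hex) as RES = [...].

→ t0 |36|22|48|a6|
→ t1 |36|a6|36|22|
→ t2 |36|36|a6|22|

RES = [0x36, 0x36, 0xa6, 0x22]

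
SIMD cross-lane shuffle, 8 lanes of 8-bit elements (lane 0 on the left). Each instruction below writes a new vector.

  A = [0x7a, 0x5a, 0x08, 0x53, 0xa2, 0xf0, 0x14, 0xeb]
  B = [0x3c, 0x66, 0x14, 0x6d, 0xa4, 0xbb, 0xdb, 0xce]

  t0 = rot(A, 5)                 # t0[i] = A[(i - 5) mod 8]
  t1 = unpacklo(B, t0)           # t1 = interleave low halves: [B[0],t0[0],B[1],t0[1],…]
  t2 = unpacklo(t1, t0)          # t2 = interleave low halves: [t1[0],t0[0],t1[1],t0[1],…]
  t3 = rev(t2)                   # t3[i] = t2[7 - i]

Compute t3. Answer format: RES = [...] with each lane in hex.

RES = [ 0x14  0xa2  0xf0  0x66  0xa2  0x53  0x53  0x3c ]

  t0: 53 a2 f0 14 eb 7a 5a 08
  t1: 3c 53 66 a2 14 f0 6d 14
  t2: 3c 53 53 a2 66 f0 a2 14
  t3: 14 a2 f0 66 a2 53 53 3c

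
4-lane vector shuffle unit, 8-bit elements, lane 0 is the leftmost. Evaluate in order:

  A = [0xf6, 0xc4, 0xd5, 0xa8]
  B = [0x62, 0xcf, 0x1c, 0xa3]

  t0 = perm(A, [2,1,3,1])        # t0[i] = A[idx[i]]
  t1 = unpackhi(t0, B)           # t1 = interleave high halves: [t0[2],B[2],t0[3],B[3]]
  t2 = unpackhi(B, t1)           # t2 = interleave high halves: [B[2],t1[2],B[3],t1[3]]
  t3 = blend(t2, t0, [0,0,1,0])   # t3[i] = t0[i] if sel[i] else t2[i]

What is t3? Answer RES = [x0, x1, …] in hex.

RES = [0x1c, 0xc4, 0xa8, 0xa3]

  t0: d5 c4 a8 c4
  t1: a8 1c c4 a3
  t2: 1c c4 a3 a3
  t3: 1c c4 a8 a3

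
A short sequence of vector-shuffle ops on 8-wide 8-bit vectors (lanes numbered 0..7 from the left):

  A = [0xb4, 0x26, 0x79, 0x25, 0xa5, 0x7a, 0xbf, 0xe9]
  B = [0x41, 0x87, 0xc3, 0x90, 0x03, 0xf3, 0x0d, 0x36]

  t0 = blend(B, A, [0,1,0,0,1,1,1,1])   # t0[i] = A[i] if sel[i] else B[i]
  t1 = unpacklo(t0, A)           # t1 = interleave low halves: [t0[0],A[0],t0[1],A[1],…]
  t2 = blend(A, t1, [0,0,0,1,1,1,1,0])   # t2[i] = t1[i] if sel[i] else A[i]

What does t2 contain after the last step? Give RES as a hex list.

t0 = [0x41, 0x26, 0xc3, 0x90, 0xa5, 0x7a, 0xbf, 0xe9]
t1 = [0x41, 0xb4, 0x26, 0x26, 0xc3, 0x79, 0x90, 0x25]
t2 = [0xb4, 0x26, 0x79, 0x26, 0xc3, 0x79, 0x90, 0xe9]

RES = [ 0xb4  0x26  0x79  0x26  0xc3  0x79  0x90  0xe9 ]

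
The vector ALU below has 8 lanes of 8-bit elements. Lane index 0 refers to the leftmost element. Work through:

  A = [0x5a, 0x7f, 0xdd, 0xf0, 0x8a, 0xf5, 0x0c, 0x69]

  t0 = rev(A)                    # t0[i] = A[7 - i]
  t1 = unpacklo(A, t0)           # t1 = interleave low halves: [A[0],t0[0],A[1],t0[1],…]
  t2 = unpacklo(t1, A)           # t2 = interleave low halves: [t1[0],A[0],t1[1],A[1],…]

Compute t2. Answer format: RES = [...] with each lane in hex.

t0 = [0x69, 0x0c, 0xf5, 0x8a, 0xf0, 0xdd, 0x7f, 0x5a]
t1 = [0x5a, 0x69, 0x7f, 0x0c, 0xdd, 0xf5, 0xf0, 0x8a]
t2 = [0x5a, 0x5a, 0x69, 0x7f, 0x7f, 0xdd, 0x0c, 0xf0]

RES = [0x5a, 0x5a, 0x69, 0x7f, 0x7f, 0xdd, 0x0c, 0xf0]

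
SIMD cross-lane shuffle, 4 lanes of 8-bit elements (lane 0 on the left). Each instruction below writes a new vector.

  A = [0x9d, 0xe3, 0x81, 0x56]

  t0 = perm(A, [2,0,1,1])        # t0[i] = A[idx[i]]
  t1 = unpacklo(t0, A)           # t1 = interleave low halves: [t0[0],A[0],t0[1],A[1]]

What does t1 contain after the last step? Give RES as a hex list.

  t0: 81 9d e3 e3
  t1: 81 9d 9d e3

RES = [ 0x81  0x9d  0x9d  0xe3 ]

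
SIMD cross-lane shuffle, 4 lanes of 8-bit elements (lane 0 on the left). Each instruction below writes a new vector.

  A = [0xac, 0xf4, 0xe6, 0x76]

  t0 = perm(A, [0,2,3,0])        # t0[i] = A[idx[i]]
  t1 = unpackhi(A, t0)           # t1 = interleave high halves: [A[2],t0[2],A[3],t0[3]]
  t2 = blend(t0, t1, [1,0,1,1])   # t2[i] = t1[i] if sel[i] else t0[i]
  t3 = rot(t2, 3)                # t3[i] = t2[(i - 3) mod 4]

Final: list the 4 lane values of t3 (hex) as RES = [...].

RES = [0xe6, 0x76, 0xac, 0xe6]

t0 = [0xac, 0xe6, 0x76, 0xac]
t1 = [0xe6, 0x76, 0x76, 0xac]
t2 = [0xe6, 0xe6, 0x76, 0xac]
t3 = [0xe6, 0x76, 0xac, 0xe6]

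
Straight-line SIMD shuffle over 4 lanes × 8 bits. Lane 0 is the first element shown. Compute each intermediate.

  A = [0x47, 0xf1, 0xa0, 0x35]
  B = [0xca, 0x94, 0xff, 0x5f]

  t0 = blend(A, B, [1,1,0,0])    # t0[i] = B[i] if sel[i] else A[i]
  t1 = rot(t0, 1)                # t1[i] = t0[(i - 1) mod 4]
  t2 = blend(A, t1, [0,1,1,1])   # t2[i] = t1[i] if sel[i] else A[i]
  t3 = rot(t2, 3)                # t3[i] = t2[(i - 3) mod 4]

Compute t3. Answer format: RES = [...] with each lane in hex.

RES = [0xca, 0x94, 0xa0, 0x47]

→ t0 |ca|94|a0|35|
→ t1 |35|ca|94|a0|
→ t2 |47|ca|94|a0|
→ t3 |ca|94|a0|47|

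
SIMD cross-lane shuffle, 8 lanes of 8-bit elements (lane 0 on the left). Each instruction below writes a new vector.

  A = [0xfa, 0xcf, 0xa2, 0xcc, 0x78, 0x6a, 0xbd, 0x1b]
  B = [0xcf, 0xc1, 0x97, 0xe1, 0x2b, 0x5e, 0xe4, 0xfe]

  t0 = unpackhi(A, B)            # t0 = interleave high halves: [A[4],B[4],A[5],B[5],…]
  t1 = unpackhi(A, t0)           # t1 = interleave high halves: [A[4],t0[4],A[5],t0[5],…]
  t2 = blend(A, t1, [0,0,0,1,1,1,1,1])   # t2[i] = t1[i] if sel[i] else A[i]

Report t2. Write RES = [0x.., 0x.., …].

RES = [0xfa, 0xcf, 0xa2, 0xe4, 0xbd, 0x1b, 0x1b, 0xfe]

→ t0 |78|2b|6a|5e|bd|e4|1b|fe|
→ t1 |78|bd|6a|e4|bd|1b|1b|fe|
→ t2 |fa|cf|a2|e4|bd|1b|1b|fe|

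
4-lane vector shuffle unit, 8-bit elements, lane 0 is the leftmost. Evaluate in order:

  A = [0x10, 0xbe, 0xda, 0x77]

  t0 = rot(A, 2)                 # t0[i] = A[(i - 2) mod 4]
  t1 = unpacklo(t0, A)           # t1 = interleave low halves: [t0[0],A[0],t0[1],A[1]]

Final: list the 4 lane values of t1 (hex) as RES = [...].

RES = [0xda, 0x10, 0x77, 0xbe]

  t0: da 77 10 be
  t1: da 10 77 be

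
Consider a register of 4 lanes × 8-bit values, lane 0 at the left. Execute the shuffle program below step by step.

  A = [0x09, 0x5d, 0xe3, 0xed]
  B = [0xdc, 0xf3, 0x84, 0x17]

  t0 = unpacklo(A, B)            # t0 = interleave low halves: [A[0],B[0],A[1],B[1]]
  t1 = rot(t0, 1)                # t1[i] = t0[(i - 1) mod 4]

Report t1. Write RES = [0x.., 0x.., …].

RES = [0xf3, 0x09, 0xdc, 0x5d]

→ t0 |09|dc|5d|f3|
→ t1 |f3|09|dc|5d|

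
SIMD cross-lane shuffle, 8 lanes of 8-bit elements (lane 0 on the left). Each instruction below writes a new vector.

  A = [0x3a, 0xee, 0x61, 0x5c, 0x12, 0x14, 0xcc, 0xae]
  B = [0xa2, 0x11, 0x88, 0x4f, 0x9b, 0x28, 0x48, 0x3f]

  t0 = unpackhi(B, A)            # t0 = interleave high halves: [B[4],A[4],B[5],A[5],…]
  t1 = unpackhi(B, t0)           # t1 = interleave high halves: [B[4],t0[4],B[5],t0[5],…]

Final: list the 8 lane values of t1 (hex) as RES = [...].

RES = [ 0x9b  0x48  0x28  0xcc  0x48  0x3f  0x3f  0xae ]

t0 = [0x9b, 0x12, 0x28, 0x14, 0x48, 0xcc, 0x3f, 0xae]
t1 = [0x9b, 0x48, 0x28, 0xcc, 0x48, 0x3f, 0x3f, 0xae]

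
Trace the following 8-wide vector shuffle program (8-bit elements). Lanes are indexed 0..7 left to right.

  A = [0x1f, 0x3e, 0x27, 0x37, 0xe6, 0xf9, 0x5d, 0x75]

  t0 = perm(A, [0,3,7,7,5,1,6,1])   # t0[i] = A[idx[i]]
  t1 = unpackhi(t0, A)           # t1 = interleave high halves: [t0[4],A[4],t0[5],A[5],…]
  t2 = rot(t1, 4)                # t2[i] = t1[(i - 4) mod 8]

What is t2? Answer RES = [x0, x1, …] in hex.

→ t0 |1f|37|75|75|f9|3e|5d|3e|
→ t1 |f9|e6|3e|f9|5d|5d|3e|75|
→ t2 |5d|5d|3e|75|f9|e6|3e|f9|

RES = [0x5d, 0x5d, 0x3e, 0x75, 0xf9, 0xe6, 0x3e, 0xf9]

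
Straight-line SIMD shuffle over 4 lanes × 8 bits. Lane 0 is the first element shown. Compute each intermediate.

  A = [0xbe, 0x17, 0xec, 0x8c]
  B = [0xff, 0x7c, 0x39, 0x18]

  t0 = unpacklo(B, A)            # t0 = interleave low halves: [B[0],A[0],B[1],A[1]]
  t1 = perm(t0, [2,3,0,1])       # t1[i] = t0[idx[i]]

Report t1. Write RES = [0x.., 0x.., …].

  t0: ff be 7c 17
  t1: 7c 17 ff be

RES = [0x7c, 0x17, 0xff, 0xbe]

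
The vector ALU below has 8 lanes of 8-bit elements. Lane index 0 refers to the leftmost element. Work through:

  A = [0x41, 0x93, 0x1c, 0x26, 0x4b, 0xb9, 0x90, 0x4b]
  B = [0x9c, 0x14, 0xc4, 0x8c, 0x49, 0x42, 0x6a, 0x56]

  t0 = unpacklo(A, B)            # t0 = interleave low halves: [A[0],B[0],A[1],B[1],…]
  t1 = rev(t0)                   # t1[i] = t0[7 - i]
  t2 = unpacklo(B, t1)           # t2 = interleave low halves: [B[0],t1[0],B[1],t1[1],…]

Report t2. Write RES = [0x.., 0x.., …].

RES = [0x9c, 0x8c, 0x14, 0x26, 0xc4, 0xc4, 0x8c, 0x1c]

  t0: 41 9c 93 14 1c c4 26 8c
  t1: 8c 26 c4 1c 14 93 9c 41
  t2: 9c 8c 14 26 c4 c4 8c 1c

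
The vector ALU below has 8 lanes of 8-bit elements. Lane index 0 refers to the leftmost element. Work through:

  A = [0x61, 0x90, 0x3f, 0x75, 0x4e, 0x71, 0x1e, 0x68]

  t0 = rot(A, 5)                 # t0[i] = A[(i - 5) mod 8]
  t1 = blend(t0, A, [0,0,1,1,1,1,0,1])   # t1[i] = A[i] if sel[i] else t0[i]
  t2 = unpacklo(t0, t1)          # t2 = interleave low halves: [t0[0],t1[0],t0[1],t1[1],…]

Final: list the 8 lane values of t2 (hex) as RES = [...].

RES = [0x75, 0x75, 0x4e, 0x4e, 0x71, 0x3f, 0x1e, 0x75]

  t0: 75 4e 71 1e 68 61 90 3f
  t1: 75 4e 3f 75 4e 71 90 68
  t2: 75 75 4e 4e 71 3f 1e 75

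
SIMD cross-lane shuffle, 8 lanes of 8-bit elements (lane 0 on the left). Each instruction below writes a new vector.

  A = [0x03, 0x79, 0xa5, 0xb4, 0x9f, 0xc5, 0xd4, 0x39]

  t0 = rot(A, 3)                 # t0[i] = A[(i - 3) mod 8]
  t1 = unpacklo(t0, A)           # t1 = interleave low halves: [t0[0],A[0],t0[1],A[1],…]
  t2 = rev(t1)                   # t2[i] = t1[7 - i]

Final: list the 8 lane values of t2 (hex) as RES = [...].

RES = [ 0xb4  0x03  0xa5  0x39  0x79  0xd4  0x03  0xc5 ]

  t0: c5 d4 39 03 79 a5 b4 9f
  t1: c5 03 d4 79 39 a5 03 b4
  t2: b4 03 a5 39 79 d4 03 c5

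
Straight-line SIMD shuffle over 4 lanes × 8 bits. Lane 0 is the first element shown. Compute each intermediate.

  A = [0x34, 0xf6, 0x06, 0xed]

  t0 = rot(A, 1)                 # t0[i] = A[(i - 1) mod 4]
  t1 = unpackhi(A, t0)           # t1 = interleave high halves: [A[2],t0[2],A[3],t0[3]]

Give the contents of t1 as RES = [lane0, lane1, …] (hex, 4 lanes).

RES = [ 0x06  0xf6  0xed  0x06 ]

  t0: ed 34 f6 06
  t1: 06 f6 ed 06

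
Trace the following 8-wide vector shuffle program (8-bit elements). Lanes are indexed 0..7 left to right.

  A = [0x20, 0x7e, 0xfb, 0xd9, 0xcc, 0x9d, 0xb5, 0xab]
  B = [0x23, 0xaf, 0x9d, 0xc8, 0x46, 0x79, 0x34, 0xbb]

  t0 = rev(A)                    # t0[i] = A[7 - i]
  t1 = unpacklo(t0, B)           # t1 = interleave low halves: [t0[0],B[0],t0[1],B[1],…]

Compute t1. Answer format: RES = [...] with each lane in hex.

  t0: ab b5 9d cc d9 fb 7e 20
  t1: ab 23 b5 af 9d 9d cc c8

RES = [ 0xab  0x23  0xb5  0xaf  0x9d  0x9d  0xcc  0xc8 ]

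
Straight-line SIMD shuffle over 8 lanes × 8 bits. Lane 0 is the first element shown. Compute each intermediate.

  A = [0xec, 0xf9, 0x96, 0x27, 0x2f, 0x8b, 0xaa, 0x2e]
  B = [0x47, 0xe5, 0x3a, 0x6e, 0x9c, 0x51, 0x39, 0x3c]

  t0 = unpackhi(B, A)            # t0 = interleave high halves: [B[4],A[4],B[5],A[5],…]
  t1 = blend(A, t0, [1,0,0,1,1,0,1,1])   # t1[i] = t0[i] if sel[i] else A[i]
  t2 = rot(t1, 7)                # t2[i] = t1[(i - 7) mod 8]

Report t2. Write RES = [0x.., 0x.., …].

RES = [0xf9, 0x96, 0x8b, 0x39, 0x8b, 0x3c, 0x2e, 0x9c]

t0 = [0x9c, 0x2f, 0x51, 0x8b, 0x39, 0xaa, 0x3c, 0x2e]
t1 = [0x9c, 0xf9, 0x96, 0x8b, 0x39, 0x8b, 0x3c, 0x2e]
t2 = [0xf9, 0x96, 0x8b, 0x39, 0x8b, 0x3c, 0x2e, 0x9c]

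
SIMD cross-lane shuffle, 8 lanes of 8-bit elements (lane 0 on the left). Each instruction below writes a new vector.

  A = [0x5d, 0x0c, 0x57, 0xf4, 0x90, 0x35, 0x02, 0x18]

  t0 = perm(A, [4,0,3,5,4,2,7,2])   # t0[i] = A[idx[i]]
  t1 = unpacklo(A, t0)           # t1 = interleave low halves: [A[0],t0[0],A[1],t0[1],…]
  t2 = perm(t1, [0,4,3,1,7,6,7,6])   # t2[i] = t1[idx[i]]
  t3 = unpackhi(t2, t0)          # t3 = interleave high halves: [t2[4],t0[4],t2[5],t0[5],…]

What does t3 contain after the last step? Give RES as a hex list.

  t0: 90 5d f4 35 90 57 18 57
  t1: 5d 90 0c 5d 57 f4 f4 35
  t2: 5d 57 5d 90 35 f4 35 f4
  t3: 35 90 f4 57 35 18 f4 57

RES = [ 0x35  0x90  0xf4  0x57  0x35  0x18  0xf4  0x57 ]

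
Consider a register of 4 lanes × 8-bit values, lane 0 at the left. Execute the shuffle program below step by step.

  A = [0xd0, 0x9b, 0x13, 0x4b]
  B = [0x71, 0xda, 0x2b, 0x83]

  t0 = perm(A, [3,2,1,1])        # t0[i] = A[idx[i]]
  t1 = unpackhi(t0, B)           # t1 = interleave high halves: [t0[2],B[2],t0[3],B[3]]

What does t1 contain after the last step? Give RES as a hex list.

RES = [ 0x9b  0x2b  0x9b  0x83 ]

  t0: 4b 13 9b 9b
  t1: 9b 2b 9b 83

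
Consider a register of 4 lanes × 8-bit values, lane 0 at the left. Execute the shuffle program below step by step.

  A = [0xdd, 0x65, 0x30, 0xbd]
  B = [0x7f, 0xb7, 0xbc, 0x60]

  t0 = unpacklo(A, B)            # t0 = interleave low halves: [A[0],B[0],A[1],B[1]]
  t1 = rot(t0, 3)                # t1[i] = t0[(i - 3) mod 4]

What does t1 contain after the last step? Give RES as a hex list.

RES = [0x7f, 0x65, 0xb7, 0xdd]

t0 = [0xdd, 0x7f, 0x65, 0xb7]
t1 = [0x7f, 0x65, 0xb7, 0xdd]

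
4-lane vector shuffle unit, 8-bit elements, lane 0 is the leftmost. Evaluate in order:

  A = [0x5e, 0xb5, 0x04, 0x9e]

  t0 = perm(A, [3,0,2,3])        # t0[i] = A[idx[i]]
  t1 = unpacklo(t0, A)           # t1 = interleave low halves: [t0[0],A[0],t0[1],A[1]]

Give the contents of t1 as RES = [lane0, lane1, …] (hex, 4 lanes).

RES = [ 0x9e  0x5e  0x5e  0xb5 ]

  t0: 9e 5e 04 9e
  t1: 9e 5e 5e b5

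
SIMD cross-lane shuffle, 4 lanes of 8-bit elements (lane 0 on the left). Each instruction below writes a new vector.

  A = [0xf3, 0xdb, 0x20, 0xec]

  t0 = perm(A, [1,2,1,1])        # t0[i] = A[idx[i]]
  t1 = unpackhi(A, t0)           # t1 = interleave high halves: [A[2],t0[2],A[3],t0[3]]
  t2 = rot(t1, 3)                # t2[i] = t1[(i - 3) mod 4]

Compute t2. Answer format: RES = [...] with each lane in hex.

RES = [ 0xdb  0xec  0xdb  0x20 ]

→ t0 |db|20|db|db|
→ t1 |20|db|ec|db|
→ t2 |db|ec|db|20|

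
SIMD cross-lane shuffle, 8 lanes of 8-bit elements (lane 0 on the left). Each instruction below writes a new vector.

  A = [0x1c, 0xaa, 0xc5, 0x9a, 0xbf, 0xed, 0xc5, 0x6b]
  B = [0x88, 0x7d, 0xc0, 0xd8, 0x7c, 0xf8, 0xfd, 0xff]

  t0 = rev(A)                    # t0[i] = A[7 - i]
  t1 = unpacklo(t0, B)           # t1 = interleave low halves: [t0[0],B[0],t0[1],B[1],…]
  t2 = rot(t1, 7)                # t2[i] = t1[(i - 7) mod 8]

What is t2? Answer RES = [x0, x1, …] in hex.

RES = [0x88, 0xc5, 0x7d, 0xed, 0xc0, 0xbf, 0xd8, 0x6b]

t0 = [0x6b, 0xc5, 0xed, 0xbf, 0x9a, 0xc5, 0xaa, 0x1c]
t1 = [0x6b, 0x88, 0xc5, 0x7d, 0xed, 0xc0, 0xbf, 0xd8]
t2 = [0x88, 0xc5, 0x7d, 0xed, 0xc0, 0xbf, 0xd8, 0x6b]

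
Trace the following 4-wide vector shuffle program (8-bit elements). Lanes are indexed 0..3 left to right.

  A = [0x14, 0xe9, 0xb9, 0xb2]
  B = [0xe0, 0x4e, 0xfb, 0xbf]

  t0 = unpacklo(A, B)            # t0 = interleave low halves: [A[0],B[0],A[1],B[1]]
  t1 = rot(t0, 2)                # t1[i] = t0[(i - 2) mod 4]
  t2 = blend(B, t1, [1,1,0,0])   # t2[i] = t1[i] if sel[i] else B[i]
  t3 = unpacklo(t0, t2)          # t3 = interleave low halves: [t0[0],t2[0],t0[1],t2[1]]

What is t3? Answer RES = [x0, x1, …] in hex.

  t0: 14 e0 e9 4e
  t1: e9 4e 14 e0
  t2: e9 4e fb bf
  t3: 14 e9 e0 4e

RES = [ 0x14  0xe9  0xe0  0x4e ]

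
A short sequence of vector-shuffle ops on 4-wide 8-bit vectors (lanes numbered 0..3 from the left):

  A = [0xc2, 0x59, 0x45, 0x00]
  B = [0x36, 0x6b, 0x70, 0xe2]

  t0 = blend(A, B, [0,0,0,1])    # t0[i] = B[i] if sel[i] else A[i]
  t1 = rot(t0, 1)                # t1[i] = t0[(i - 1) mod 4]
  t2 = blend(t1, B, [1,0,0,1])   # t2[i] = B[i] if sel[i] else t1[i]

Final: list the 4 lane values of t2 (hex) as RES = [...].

t0 = [0xc2, 0x59, 0x45, 0xe2]
t1 = [0xe2, 0xc2, 0x59, 0x45]
t2 = [0x36, 0xc2, 0x59, 0xe2]

RES = [ 0x36  0xc2  0x59  0xe2 ]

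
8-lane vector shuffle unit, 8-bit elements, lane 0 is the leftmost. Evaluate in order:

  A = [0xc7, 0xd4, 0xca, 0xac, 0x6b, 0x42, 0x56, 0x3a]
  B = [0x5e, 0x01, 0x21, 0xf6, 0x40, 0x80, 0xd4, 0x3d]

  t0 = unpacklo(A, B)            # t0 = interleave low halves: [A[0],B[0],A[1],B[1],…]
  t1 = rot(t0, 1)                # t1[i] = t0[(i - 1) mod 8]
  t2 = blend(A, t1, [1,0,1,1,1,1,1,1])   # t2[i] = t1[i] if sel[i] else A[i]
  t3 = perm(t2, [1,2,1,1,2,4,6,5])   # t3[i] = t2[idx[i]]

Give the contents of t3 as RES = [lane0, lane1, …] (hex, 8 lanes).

RES = [0xd4, 0x5e, 0xd4, 0xd4, 0x5e, 0x01, 0x21, 0xca]

t0 = [0xc7, 0x5e, 0xd4, 0x01, 0xca, 0x21, 0xac, 0xf6]
t1 = [0xf6, 0xc7, 0x5e, 0xd4, 0x01, 0xca, 0x21, 0xac]
t2 = [0xf6, 0xd4, 0x5e, 0xd4, 0x01, 0xca, 0x21, 0xac]
t3 = [0xd4, 0x5e, 0xd4, 0xd4, 0x5e, 0x01, 0x21, 0xca]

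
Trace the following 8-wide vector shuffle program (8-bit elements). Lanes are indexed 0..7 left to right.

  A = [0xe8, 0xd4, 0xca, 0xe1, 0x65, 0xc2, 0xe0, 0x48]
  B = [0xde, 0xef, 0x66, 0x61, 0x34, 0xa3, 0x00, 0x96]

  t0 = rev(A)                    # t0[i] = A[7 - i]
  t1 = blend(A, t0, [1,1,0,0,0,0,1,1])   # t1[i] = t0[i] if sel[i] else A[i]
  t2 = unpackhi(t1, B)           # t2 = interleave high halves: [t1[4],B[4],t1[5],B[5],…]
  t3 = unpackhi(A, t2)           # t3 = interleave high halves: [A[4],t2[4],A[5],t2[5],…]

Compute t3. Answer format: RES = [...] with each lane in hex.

→ t0 |48|e0|c2|65|e1|ca|d4|e8|
→ t1 |48|e0|ca|e1|65|c2|d4|e8|
→ t2 |65|34|c2|a3|d4|00|e8|96|
→ t3 |65|d4|c2|00|e0|e8|48|96|

RES = [0x65, 0xd4, 0xc2, 0x00, 0xe0, 0xe8, 0x48, 0x96]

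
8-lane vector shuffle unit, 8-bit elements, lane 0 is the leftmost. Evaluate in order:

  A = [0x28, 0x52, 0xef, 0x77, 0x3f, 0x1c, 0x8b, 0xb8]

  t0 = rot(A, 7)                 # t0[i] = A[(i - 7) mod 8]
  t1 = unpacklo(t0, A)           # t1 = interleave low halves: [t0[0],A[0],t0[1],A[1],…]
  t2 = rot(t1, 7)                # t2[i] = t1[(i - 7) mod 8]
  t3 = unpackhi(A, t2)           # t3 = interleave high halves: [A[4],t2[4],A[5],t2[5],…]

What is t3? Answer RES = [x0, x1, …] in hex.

RES = [0x3f, 0xef, 0x1c, 0x3f, 0x8b, 0x77, 0xb8, 0x52]

t0 = [0x52, 0xef, 0x77, 0x3f, 0x1c, 0x8b, 0xb8, 0x28]
t1 = [0x52, 0x28, 0xef, 0x52, 0x77, 0xef, 0x3f, 0x77]
t2 = [0x28, 0xef, 0x52, 0x77, 0xef, 0x3f, 0x77, 0x52]
t3 = [0x3f, 0xef, 0x1c, 0x3f, 0x8b, 0x77, 0xb8, 0x52]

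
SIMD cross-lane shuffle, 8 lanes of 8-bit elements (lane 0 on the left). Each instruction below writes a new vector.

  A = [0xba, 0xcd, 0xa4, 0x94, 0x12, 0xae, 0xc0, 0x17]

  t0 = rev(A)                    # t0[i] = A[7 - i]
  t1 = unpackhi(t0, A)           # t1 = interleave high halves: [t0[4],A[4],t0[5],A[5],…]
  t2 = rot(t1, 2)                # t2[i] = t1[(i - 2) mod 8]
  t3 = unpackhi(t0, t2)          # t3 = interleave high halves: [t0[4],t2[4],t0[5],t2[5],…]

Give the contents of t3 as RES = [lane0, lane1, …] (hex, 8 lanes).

t0 = [0x17, 0xc0, 0xae, 0x12, 0x94, 0xa4, 0xcd, 0xba]
t1 = [0x94, 0x12, 0xa4, 0xae, 0xcd, 0xc0, 0xba, 0x17]
t2 = [0xba, 0x17, 0x94, 0x12, 0xa4, 0xae, 0xcd, 0xc0]
t3 = [0x94, 0xa4, 0xa4, 0xae, 0xcd, 0xcd, 0xba, 0xc0]

RES = [0x94, 0xa4, 0xa4, 0xae, 0xcd, 0xcd, 0xba, 0xc0]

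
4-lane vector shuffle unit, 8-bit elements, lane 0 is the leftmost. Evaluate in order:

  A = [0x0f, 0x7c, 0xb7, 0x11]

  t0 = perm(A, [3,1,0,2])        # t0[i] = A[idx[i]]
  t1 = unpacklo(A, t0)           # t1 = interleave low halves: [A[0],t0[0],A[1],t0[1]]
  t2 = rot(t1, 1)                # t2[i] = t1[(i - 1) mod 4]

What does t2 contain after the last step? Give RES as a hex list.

t0 = [0x11, 0x7c, 0x0f, 0xb7]
t1 = [0x0f, 0x11, 0x7c, 0x7c]
t2 = [0x7c, 0x0f, 0x11, 0x7c]

RES = [0x7c, 0x0f, 0x11, 0x7c]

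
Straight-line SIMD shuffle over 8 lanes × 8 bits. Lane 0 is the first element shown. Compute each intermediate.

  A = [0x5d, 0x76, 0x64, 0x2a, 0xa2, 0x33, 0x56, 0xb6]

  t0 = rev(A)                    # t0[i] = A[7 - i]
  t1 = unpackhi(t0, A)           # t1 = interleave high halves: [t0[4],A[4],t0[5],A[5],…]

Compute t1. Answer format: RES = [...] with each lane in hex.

  t0: b6 56 33 a2 2a 64 76 5d
  t1: 2a a2 64 33 76 56 5d b6

RES = [0x2a, 0xa2, 0x64, 0x33, 0x76, 0x56, 0x5d, 0xb6]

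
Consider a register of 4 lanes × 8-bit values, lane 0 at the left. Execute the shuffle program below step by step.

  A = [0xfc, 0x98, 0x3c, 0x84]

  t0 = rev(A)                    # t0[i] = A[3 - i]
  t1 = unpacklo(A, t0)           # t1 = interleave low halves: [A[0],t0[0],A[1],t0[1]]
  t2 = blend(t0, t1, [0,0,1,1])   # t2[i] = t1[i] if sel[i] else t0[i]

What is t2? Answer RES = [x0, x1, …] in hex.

→ t0 |84|3c|98|fc|
→ t1 |fc|84|98|3c|
→ t2 |84|3c|98|3c|

RES = [0x84, 0x3c, 0x98, 0x3c]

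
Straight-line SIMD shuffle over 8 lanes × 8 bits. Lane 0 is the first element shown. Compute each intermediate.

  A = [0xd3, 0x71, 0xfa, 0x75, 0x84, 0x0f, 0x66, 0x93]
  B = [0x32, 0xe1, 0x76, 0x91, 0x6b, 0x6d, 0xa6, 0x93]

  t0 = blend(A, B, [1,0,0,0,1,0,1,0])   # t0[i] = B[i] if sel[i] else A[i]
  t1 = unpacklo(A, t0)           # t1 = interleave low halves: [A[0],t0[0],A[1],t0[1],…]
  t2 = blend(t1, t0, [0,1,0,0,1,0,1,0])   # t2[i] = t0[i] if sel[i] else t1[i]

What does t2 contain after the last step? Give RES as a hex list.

t0 = [0x32, 0x71, 0xfa, 0x75, 0x6b, 0x0f, 0xa6, 0x93]
t1 = [0xd3, 0x32, 0x71, 0x71, 0xfa, 0xfa, 0x75, 0x75]
t2 = [0xd3, 0x71, 0x71, 0x71, 0x6b, 0xfa, 0xa6, 0x75]

RES = [0xd3, 0x71, 0x71, 0x71, 0x6b, 0xfa, 0xa6, 0x75]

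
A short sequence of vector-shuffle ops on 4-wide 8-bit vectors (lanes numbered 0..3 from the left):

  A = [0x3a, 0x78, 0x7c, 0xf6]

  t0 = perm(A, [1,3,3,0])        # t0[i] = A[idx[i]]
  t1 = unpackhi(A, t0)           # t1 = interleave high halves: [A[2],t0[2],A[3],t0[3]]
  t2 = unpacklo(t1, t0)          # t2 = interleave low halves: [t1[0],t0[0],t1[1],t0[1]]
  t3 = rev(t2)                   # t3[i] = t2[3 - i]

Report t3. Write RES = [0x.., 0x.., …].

  t0: 78 f6 f6 3a
  t1: 7c f6 f6 3a
  t2: 7c 78 f6 f6
  t3: f6 f6 78 7c

RES = [0xf6, 0xf6, 0x78, 0x7c]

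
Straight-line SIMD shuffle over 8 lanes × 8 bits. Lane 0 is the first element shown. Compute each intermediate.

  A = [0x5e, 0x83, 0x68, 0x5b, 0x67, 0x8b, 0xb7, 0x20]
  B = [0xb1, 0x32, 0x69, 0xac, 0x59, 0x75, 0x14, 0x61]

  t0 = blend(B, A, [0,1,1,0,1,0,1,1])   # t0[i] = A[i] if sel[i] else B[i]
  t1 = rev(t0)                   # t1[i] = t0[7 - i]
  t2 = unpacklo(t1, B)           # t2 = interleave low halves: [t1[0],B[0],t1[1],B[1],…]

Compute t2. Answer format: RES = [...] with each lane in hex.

→ t0 |b1|83|68|ac|67|75|b7|20|
→ t1 |20|b7|75|67|ac|68|83|b1|
→ t2 |20|b1|b7|32|75|69|67|ac|

RES = [0x20, 0xb1, 0xb7, 0x32, 0x75, 0x69, 0x67, 0xac]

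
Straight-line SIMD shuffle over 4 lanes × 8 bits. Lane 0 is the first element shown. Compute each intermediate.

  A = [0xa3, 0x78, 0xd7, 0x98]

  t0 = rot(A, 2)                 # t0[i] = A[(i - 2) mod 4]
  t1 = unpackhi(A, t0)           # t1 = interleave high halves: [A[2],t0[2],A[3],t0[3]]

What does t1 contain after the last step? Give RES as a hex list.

RES = [ 0xd7  0xa3  0x98  0x78 ]

  t0: d7 98 a3 78
  t1: d7 a3 98 78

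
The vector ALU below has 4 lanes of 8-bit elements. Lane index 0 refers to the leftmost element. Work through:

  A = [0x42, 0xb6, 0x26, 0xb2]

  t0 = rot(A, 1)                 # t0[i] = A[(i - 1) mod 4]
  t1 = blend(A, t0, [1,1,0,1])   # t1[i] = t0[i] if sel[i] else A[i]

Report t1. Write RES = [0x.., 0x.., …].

→ t0 |b2|42|b6|26|
→ t1 |b2|42|26|26|

RES = [0xb2, 0x42, 0x26, 0x26]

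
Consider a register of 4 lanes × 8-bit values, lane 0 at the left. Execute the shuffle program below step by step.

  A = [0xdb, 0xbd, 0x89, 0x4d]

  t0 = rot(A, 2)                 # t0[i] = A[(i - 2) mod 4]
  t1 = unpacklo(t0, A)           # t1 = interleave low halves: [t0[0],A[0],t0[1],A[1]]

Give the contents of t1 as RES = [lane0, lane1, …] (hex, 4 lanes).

RES = [ 0x89  0xdb  0x4d  0xbd ]

  t0: 89 4d db bd
  t1: 89 db 4d bd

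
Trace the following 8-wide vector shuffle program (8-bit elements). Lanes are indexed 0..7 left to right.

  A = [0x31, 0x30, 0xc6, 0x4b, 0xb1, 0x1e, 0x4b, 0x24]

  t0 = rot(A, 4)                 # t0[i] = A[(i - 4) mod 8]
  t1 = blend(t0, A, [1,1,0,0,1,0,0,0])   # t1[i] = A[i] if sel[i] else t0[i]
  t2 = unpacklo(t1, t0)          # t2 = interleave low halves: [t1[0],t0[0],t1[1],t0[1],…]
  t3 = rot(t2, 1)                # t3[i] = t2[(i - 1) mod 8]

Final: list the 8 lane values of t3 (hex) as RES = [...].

t0 = [0xb1, 0x1e, 0x4b, 0x24, 0x31, 0x30, 0xc6, 0x4b]
t1 = [0x31, 0x30, 0x4b, 0x24, 0xb1, 0x30, 0xc6, 0x4b]
t2 = [0x31, 0xb1, 0x30, 0x1e, 0x4b, 0x4b, 0x24, 0x24]
t3 = [0x24, 0x31, 0xb1, 0x30, 0x1e, 0x4b, 0x4b, 0x24]

RES = [0x24, 0x31, 0xb1, 0x30, 0x1e, 0x4b, 0x4b, 0x24]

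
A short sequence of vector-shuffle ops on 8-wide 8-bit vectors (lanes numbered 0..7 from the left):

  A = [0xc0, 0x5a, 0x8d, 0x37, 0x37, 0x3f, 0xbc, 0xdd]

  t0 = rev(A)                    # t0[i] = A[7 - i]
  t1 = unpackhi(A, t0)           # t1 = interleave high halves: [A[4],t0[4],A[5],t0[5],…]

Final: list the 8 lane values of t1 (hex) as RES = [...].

t0 = [0xdd, 0xbc, 0x3f, 0x37, 0x37, 0x8d, 0x5a, 0xc0]
t1 = [0x37, 0x37, 0x3f, 0x8d, 0xbc, 0x5a, 0xdd, 0xc0]

RES = [ 0x37  0x37  0x3f  0x8d  0xbc  0x5a  0xdd  0xc0 ]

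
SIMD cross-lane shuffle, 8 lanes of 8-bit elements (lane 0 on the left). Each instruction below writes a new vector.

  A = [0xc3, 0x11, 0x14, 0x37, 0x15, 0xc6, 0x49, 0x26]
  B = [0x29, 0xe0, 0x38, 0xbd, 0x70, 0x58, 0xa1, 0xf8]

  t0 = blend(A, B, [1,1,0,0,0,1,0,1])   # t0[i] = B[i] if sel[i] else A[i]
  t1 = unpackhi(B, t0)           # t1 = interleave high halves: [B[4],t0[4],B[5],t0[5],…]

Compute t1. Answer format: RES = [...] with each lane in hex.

t0 = [0x29, 0xe0, 0x14, 0x37, 0x15, 0x58, 0x49, 0xf8]
t1 = [0x70, 0x15, 0x58, 0x58, 0xa1, 0x49, 0xf8, 0xf8]

RES = [ 0x70  0x15  0x58  0x58  0xa1  0x49  0xf8  0xf8 ]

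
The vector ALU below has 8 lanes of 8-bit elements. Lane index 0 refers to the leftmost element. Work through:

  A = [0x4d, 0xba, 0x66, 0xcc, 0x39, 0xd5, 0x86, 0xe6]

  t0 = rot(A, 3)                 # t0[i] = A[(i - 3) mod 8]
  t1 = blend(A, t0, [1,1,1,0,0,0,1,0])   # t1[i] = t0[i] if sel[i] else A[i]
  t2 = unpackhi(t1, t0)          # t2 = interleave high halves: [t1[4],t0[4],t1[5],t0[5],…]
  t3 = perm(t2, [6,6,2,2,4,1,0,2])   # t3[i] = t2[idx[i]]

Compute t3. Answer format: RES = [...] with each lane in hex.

RES = [ 0xe6  0xe6  0xd5  0xd5  0xcc  0xba  0x39  0xd5 ]

→ t0 |d5|86|e6|4d|ba|66|cc|39|
→ t1 |d5|86|e6|cc|39|d5|cc|e6|
→ t2 |39|ba|d5|66|cc|cc|e6|39|
→ t3 |e6|e6|d5|d5|cc|ba|39|d5|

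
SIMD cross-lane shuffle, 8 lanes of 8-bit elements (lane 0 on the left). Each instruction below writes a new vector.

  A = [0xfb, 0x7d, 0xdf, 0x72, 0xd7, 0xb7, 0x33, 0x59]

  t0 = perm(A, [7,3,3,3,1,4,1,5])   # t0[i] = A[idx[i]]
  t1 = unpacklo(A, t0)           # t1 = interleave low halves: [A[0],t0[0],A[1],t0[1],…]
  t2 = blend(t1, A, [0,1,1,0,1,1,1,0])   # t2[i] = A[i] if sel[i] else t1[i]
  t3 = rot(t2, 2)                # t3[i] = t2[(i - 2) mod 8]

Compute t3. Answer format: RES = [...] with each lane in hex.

  t0: 59 72 72 72 7d d7 7d b7
  t1: fb 59 7d 72 df 72 72 72
  t2: fb 7d df 72 d7 b7 33 72
  t3: 33 72 fb 7d df 72 d7 b7

RES = [ 0x33  0x72  0xfb  0x7d  0xdf  0x72  0xd7  0xb7 ]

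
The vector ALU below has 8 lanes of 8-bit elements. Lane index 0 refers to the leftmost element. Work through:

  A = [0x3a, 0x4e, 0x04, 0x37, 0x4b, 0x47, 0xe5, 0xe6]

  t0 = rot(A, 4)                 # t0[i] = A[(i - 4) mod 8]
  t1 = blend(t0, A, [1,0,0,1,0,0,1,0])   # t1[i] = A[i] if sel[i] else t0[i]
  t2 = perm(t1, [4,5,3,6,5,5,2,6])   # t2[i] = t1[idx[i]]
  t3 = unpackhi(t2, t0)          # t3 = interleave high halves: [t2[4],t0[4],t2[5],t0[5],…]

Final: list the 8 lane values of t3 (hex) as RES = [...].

t0 = [0x4b, 0x47, 0xe5, 0xe6, 0x3a, 0x4e, 0x04, 0x37]
t1 = [0x3a, 0x47, 0xe5, 0x37, 0x3a, 0x4e, 0xe5, 0x37]
t2 = [0x3a, 0x4e, 0x37, 0xe5, 0x4e, 0x4e, 0xe5, 0xe5]
t3 = [0x4e, 0x3a, 0x4e, 0x4e, 0xe5, 0x04, 0xe5, 0x37]

RES = [ 0x4e  0x3a  0x4e  0x4e  0xe5  0x04  0xe5  0x37 ]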